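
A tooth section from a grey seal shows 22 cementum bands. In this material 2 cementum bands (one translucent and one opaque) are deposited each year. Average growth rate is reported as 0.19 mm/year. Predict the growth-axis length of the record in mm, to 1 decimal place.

2.1 mm

With 2 cementum bands per year, 22 / 2 = 11 years.
11 years at 0.19 mm/year gives 0.19 × 11 = 2.1 mm.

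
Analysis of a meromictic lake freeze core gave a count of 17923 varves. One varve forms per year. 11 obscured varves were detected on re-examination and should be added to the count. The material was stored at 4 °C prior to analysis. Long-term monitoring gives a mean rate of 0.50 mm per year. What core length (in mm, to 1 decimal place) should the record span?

8967.0 mm

True varve count = 17923 + 11 = 17934.
Predicted length = 0.50 mm/year × 17934 years = 8967.0 mm.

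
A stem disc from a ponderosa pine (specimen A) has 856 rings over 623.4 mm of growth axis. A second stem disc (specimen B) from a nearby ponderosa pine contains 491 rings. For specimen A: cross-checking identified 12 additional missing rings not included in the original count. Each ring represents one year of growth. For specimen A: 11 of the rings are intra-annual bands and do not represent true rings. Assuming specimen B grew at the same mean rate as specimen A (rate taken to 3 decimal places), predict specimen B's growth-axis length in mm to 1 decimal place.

Specimen A: true ring count = 856 − 11 + 12 = 857.
A: Extension rate ≈ 623.4 / 857 = 0.727 mm per year.
B's length ≈ 0.727 × 491 = 357.0 mm.

357.0 mm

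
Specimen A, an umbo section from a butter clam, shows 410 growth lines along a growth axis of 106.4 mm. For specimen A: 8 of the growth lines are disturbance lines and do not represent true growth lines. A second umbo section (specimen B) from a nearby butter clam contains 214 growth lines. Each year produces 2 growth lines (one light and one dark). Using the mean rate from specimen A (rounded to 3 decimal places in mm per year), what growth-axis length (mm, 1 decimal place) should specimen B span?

Specimen A: adjusted count: 410 − 8 = 402 growth lines.
Specimen A: dividing by 2 growth lines per year: 402 / 2 = 201 years.
A: Mean rate = 106.4 mm / 201 years ≈ 0.529 mm/year.
Specimen B: with 2 growth lines per year, 214 / 2 = 107 years. For B, 0.529 mm/year × 107 years = 56.6 mm.

56.6 mm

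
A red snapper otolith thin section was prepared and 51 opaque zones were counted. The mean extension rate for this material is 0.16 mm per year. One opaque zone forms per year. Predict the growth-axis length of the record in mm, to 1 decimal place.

8.2 mm

51 years of growth are recorded.
Length ≈ 0.16 × 51 = 8.2 mm.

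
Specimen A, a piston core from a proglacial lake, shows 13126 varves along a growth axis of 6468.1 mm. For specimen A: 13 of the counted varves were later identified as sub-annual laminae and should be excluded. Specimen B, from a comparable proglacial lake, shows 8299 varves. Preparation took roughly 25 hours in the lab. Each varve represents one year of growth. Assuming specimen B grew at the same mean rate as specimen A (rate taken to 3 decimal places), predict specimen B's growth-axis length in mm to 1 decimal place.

Specimen A: adjusted count: 13126 − 13 = 13113 varves.
A: 6468.1 mm over 13113 years gives 6468.1 / 13113 ≈ 0.493 mm/year.
Length of B = 0.493 × 8299 = 4091.4 mm.

4091.4 mm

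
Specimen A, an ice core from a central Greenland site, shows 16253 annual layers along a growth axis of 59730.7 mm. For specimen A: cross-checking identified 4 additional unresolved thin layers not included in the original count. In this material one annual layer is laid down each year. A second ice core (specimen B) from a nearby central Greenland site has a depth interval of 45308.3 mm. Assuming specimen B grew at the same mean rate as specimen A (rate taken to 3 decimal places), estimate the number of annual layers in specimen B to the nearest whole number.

Specimen A: adjusted count: 16253 + 4 = 16257 annual layers.
A: Mean rate = 59730.7 mm / 16257 years ≈ 3.674 mm/yr.
B spans 45308.3 / 3.674 = 12332.14 years ≈ 12332 annual layers.

12332 annual layers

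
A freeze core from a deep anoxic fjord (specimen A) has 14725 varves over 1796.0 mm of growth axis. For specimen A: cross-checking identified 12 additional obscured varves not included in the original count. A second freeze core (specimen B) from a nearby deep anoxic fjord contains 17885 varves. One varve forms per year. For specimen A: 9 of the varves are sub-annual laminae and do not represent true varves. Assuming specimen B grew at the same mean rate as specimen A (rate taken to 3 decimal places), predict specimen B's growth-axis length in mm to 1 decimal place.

Specimen A: correcting the raw count gives 14725 − 9 + 12 = 14728 true varves.
A: Mean rate = 1796.0 mm / 14728 years ≈ 0.122 mm/yr.
For B, 0.122 mm/year × 17885 years = 2182.0 mm.

2182.0 mm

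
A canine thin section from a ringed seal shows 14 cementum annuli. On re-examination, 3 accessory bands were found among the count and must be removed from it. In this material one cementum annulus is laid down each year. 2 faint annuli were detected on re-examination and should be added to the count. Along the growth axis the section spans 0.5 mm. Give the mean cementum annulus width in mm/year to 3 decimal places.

Adjusted count: 14 − 3 + 2 = 13 cementum annuli.
0.5 mm over 13 years gives 0.5 / 13 ≈ 0.038 mm/year.

0.038 mm/year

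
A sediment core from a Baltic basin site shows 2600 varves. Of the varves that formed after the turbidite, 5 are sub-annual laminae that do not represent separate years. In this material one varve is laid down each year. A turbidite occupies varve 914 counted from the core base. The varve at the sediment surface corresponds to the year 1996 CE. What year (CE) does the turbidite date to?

Between varve 914 and the sediment surface there are 2600 − 914 = 1686 varves.
Removing the 5 false varves leaves 1686 − 5 = 1681 true varves beyond the turbidite.
Counting back 1681 years from 1996 CE places the turbidite in 1996 − 1681 = 315 CE.

315 CE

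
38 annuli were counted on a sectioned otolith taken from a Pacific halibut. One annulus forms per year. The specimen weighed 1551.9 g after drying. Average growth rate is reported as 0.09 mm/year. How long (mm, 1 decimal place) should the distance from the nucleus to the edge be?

38 years of growth are recorded.
Length ≈ 0.09 × 38 = 3.4 mm.

3.4 mm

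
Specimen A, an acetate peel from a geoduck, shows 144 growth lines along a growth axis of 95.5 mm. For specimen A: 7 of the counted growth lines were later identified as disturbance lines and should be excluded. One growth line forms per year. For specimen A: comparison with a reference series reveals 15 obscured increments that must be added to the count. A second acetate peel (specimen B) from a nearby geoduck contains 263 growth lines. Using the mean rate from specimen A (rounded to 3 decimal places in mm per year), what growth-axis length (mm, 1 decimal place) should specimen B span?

Specimen A: correcting the raw count gives 144 − 7 + 15 = 152 true growth lines.
A: Mean rate = 95.5 mm / 152 years ≈ 0.628 mm per year.
B's length ≈ 0.628 × 263 = 165.2 mm.

165.2 mm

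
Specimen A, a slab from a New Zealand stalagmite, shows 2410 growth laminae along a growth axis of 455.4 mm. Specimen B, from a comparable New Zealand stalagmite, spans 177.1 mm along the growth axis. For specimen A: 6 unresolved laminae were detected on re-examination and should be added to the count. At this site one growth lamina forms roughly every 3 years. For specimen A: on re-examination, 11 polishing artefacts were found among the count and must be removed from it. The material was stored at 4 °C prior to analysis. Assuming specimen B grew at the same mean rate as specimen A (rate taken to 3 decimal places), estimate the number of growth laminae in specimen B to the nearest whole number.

937 growth laminae

Specimen A: adjusted count: 2410 − 11 + 6 = 2405 growth laminae.
Specimen A: multiplying by 3 years per growth lamina: 2405 × 3 = 7215 years.
A: Mean rate = 455.4 mm / 7215 years ≈ 0.063 mm per year.
For B, 177.1 / 0.063 = 2811.11 years; at 3 years per growth lamina that is 2811.11 / 3 ≈ 937 growth laminae.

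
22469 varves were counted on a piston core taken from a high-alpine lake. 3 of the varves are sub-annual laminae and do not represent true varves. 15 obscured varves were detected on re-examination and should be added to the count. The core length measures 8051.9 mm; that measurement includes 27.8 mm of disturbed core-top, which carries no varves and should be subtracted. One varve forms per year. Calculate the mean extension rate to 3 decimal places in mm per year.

0.357 mm per year

Correcting the raw count gives 22469 − 3 + 15 = 22481 true varves.
Net length = 8051.9 − 27.8 = 8024.1 mm.
8024.1 mm over 22481 years gives 8024.1 / 22481 ≈ 0.357 mm per year.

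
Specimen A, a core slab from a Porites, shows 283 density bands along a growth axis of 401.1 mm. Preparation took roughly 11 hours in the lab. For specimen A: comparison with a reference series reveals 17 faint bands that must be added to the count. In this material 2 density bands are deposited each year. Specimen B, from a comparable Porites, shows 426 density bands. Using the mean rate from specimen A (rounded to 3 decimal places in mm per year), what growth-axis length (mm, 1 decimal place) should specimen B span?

Specimen A: true density band count = 283 + 17 = 300.
Specimen A: 300 density bands at 2 per year is 300 / 2 = 150 years.
A: Mean rate = 401.1 mm / 150 years ≈ 2.674 mm/year.
Specimen B: with 2 density bands per year, 426 / 2 = 213 years. Length of B = 2.674 × 213 = 569.6 mm.

569.6 mm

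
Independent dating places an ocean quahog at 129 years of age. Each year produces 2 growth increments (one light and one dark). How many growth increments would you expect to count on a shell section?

258 growth increments

Expected growth increments: 129 × 2 = 258.
So 258 growth increments should be present.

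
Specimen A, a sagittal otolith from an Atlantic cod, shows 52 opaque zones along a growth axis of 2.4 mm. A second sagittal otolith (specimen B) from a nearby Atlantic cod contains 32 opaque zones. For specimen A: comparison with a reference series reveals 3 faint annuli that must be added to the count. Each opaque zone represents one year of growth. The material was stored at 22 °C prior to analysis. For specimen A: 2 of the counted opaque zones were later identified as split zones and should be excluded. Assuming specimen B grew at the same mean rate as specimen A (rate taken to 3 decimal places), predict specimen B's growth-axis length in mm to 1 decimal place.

1.4 mm

Specimen A: true opaque zone count = 52 − 2 + 3 = 53.
A: 2.4 mm over 53 years gives 2.4 / 53 ≈ 0.045 mm per year.
B's length ≈ 0.045 × 32 = 1.4 mm.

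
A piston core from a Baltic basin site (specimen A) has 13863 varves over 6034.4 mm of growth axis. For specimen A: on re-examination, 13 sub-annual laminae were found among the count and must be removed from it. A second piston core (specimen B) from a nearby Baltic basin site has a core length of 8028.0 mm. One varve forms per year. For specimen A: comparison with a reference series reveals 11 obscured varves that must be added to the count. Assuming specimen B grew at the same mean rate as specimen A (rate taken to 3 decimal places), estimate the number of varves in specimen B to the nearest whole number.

Specimen A: after corrections the count is 13863 − 13 + 11 = 13861 varves.
A: Extension rate ≈ 6034.4 / 13861 = 0.435 mm/yr.
For B, 8028.0 / 0.435 = 18455.17 years ≈ 18455 varves.

18455 varves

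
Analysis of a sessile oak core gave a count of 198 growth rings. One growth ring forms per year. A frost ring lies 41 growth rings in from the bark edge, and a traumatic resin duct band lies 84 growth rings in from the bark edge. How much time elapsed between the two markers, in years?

The two markers are separated by 84 − 41 = 43 growth rings.
At one growth ring per year, 43 years elapsed between them.

43 years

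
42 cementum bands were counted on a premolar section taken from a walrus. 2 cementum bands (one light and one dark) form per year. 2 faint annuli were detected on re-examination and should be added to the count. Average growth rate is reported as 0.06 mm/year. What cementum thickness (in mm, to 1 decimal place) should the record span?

1.3 mm

Adjusted count: 42 + 2 = 44 cementum bands.
Dividing by 2 cementum bands per year: 44 / 2 = 22 years.
Length ≈ 0.06 × 22 = 1.3 mm.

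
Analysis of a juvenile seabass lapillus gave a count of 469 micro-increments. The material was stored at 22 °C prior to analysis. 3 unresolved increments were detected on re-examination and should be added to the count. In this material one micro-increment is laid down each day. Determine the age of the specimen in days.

True micro-increment count = 469 + 3 = 472.
At one micro-increment per day, that is 472 days.

472 days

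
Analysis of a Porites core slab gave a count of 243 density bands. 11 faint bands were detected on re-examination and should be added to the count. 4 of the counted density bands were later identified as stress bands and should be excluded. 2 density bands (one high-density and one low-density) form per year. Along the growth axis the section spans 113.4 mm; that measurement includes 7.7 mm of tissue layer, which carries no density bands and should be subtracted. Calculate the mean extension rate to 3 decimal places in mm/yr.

0.846 mm/yr

After corrections the count is 243 − 4 + 11 = 250 density bands.
Dividing by 2 density bands per year: 250 / 2 = 125 years.
Net length = 113.4 − 7.7 = 105.7 mm.
Extension rate ≈ 105.7 / 125 = 0.846 mm/yr.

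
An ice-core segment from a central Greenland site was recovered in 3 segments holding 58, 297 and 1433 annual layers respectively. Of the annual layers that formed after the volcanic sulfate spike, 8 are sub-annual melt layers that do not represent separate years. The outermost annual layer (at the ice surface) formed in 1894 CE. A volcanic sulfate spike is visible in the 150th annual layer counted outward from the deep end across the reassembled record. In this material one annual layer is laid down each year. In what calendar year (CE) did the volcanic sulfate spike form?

Total annual layers = 58 + 297 + 1433 = 1788.
1788 − 150 = 1638 annual layers lie beyond the volcanic sulfate spike toward the ice surface.
Removing the 8 false annual layers leaves 1638 − 8 = 1630 true annual layers beyond the volcanic sulfate spike.
Counting back 1630 years from 1894 CE places the volcanic sulfate spike in 1894 − 1630 = 264 CE.

264 CE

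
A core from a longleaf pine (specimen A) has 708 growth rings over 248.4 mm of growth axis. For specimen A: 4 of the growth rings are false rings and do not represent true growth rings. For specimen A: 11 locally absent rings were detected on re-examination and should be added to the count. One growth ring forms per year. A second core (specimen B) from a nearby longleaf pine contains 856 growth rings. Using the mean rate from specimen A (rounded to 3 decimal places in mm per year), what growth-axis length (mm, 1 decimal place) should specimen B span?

Specimen A: correcting the raw count gives 708 − 4 + 11 = 715 true growth rings.
A: Extension rate ≈ 248.4 / 715 = 0.347 mm/yr.
Length of B = 0.347 × 856 = 297.0 mm.

297.0 mm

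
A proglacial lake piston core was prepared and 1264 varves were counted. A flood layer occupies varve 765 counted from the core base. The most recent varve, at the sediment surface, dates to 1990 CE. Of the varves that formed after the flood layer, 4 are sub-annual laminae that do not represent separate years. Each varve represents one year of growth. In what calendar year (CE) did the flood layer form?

1264 − 765 = 499 varves lie beyond the flood layer toward the sediment surface.
499 − 4 false = 495 true varves after the flood layer.
Counting back 495 years from 1990 CE places the flood layer in 1990 − 495 = 1495 CE.

1495 CE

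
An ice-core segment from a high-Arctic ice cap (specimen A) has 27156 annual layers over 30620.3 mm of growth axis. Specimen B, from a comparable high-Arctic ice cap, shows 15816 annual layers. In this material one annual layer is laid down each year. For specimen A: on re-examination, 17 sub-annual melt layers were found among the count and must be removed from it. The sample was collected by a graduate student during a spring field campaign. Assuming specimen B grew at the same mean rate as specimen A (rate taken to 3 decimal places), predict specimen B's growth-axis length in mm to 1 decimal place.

Specimen A: true annual layer count = 27156 − 17 = 27139.
A: 30620.3 mm over 27139 years gives 30620.3 / 27139 ≈ 1.128 mm/year.
Length of B = 1.128 × 15816 = 17840.4 mm.

17840.4 mm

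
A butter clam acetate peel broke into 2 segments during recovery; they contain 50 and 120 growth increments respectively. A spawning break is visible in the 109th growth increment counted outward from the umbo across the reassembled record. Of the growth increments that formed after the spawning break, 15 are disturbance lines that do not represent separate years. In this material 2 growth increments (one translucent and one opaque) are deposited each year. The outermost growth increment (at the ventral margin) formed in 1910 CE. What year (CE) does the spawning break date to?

1887 CE

Total growth increments = 50 + 120 = 170.
Between growth increment 109 and the ventral margin there are 170 − 109 = 61 growth increments.
Removing the 15 false growth increments leaves 61 − 15 = 46 true growth increments beyond the spawning break.
46 growth increments at 2 per year is 46 / 2 = 23 years.
Counting back 23 years from 1910 CE places the spawning break in 1910 − 23 = 1887 CE.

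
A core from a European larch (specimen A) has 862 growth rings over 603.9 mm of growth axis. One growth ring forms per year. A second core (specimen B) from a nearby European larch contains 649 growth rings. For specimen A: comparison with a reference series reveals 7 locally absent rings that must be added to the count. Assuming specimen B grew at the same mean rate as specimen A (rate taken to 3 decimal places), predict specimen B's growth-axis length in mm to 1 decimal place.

451.1 mm

Specimen A: adjusted count: 862 + 7 = 869 growth rings.
A: 603.9 mm over 869 years gives 603.9 / 869 ≈ 0.695 mm/year.
B's length ≈ 0.695 × 649 = 451.1 mm.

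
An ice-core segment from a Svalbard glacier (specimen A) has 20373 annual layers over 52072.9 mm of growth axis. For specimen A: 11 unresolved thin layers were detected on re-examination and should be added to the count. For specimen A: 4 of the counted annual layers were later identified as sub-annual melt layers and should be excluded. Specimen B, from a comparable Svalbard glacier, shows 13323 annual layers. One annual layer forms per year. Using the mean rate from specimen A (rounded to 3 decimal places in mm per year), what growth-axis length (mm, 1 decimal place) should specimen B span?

34040.3 mm

Specimen A: adjusted count: 20373 − 4 + 11 = 20380 annual layers.
A: Mean rate = 52072.9 mm / 20380 years ≈ 2.555 mm per year.
B's length ≈ 2.555 × 13323 = 34040.3 mm.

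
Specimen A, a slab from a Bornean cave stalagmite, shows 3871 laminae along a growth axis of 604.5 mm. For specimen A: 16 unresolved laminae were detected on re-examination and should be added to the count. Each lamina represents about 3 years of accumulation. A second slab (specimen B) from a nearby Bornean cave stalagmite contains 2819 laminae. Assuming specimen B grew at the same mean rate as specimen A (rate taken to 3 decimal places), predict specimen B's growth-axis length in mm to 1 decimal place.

439.8 mm

Specimen A: after corrections the count is 3871 + 16 = 3887 laminae.
Specimen A: 3887 laminae at 3 years each span 3887 × 3 = 11661 years.
A: Mean rate = 604.5 mm / 11661 years ≈ 0.052 mm per year.
Specimen B: 2819 laminae at 3 years each span 2819 × 3 = 8457 years. B's length ≈ 0.052 × 8457 = 439.8 mm.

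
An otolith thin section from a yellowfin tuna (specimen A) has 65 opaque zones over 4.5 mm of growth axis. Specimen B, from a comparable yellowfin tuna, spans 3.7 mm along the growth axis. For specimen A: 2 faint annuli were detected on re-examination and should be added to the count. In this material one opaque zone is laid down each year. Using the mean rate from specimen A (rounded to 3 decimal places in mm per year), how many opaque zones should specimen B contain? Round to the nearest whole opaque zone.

Specimen A: after corrections the count is 65 + 2 = 67 opaque zones.
A: Extension rate ≈ 4.5 / 67 = 0.067 mm per year.
B spans 3.7 / 0.067 = 55.22 years ≈ 55 opaque zones.

55 opaque zones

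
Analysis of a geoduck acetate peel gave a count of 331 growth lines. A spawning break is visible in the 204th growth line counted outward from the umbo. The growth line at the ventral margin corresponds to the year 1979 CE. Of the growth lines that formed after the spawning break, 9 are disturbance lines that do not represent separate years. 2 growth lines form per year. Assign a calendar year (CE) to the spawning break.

1920 CE

331 − 204 = 127 growth lines lie beyond the spawning break toward the ventral margin.
Removing the 9 false growth lines leaves 127 − 9 = 118 true growth lines beyond the spawning break.
Dividing by 2 growth lines per year: 118 / 2 = 59 years.
The growth line at the ventral margin is 1979 CE, so the spawning break dates to 1979 − 59 = 1920 CE.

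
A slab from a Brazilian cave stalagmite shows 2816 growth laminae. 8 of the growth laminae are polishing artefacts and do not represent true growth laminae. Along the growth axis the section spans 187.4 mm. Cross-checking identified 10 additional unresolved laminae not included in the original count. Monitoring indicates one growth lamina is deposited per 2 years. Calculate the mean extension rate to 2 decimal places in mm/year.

0.03 mm/year

True growth lamina count = 2816 − 8 + 10 = 2818.
Multiplying by 2 years per growth lamina: 2818 × 2 = 5636 years.
Extension rate ≈ 187.4 / 5636 = 0.03 mm/year.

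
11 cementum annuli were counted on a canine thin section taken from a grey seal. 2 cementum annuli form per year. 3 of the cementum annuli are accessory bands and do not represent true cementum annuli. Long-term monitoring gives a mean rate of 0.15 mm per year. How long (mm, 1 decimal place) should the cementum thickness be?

Adjusted count: 11 − 3 = 8 cementum annuli.
8 cementum annuli at 2 per year is 8 / 2 = 4 years.
4 years at 0.15 mm/year gives 0.15 × 4 = 0.6 mm.

0.6 mm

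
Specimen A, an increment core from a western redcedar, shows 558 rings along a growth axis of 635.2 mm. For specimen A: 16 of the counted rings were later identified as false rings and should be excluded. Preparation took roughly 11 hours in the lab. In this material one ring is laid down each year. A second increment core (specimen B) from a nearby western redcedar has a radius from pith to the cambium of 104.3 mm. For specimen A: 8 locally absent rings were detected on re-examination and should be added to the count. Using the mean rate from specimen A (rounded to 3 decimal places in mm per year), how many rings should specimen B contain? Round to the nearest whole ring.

90 rings

Specimen A: true ring count = 558 − 16 + 8 = 550.
A: Mean rate = 635.2 mm / 550 years ≈ 1.155 mm/yr.
Specimen B: 104.3 mm / 1.155 mm per year = 90.30 years ≈ 90 rings.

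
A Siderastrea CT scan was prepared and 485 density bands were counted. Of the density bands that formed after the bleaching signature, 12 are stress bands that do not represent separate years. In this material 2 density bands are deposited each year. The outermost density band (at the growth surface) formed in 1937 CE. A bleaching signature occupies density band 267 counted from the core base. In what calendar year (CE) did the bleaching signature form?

Between density band 267 and the growth surface there are 485 − 267 = 218 density bands.
218 − 12 false = 206 true density bands after the bleaching signature.
206 density bands at 2 per year is 206 / 2 = 103 years.
Counting back 103 years from 1937 CE places the bleaching signature in 1937 − 103 = 1834 CE.

1834 CE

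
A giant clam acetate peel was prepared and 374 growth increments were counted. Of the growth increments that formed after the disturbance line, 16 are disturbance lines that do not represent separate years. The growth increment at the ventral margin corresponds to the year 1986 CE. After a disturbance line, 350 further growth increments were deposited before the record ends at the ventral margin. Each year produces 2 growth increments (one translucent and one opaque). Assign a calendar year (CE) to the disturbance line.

350 growth increments post-date the disturbance line.
Excluding 16 false growth increments: 350 − 16 = 334.
334 growth increments at 2 per year is 334 / 2 = 167 years.
Counting back 167 years from 1986 CE places the disturbance line in 1986 − 167 = 1819 CE.

1819 CE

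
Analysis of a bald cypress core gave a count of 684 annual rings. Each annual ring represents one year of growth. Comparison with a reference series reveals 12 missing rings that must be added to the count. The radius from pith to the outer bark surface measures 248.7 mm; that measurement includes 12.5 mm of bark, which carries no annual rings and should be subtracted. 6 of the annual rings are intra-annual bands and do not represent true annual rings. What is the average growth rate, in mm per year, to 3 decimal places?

True annual ring count = 684 − 6 + 12 = 690.
Net length = 248.7 − 12.5 = 236.2 mm.
Extension rate ≈ 236.2 / 690 = 0.342 mm per year.

0.342 mm per year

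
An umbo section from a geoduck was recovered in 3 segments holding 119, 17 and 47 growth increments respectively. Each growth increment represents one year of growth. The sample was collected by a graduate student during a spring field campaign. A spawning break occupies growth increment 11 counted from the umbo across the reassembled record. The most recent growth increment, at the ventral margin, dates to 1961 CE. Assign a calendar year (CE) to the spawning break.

1789 CE

Total growth increments = 119 + 17 + 47 = 183.
183 − 11 = 172 growth increments lie beyond the spawning break toward the ventral margin.
The growth increment at the ventral margin is 1961 CE, so the spawning break dates to 1961 − 172 = 1789 CE.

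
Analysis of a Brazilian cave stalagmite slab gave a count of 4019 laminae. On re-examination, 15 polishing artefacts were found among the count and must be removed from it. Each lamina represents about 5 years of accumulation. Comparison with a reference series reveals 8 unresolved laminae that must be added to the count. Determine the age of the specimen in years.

20060 years

After corrections the count is 4019 − 15 + 8 = 4012 laminae.
At 5 years per lamina, 4012 × 5 = 20060 years.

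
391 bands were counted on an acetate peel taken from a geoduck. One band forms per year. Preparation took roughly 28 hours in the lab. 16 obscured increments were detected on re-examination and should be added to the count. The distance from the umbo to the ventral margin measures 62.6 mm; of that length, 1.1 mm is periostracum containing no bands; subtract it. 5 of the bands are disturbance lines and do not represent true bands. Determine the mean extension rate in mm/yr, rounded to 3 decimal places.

0.153 mm/yr

After corrections the count is 391 − 5 + 16 = 402 bands.
The growth record spans 62.6 − 1.1 = 61.5 mm.
Extension rate ≈ 61.5 / 402 = 0.153 mm/yr.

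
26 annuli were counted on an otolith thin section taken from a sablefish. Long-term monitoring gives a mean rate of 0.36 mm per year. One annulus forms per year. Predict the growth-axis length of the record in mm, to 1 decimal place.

9.4 mm

The record spans 26 years at 0.36 mm per year.
Length ≈ 0.36 × 26 = 9.4 mm.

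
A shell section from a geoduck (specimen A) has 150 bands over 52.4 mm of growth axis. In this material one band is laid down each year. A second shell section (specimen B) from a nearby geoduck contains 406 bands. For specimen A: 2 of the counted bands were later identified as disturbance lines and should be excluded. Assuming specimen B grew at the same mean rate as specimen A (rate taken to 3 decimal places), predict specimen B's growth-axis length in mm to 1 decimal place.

143.7 mm

Specimen A: after corrections the count is 150 − 2 = 148 bands.
A: Extension rate ≈ 52.4 / 148 = 0.354 mm per year.
For B, 0.354 mm/year × 406 years = 143.7 mm.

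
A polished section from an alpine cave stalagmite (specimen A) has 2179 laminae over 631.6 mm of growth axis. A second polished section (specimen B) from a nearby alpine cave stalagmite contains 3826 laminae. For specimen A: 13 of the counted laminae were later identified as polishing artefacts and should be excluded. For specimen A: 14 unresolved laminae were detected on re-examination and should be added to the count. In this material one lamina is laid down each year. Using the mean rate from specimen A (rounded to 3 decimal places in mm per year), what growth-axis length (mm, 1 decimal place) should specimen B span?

1109.5 mm

Specimen A: after corrections the count is 2179 − 13 + 14 = 2180 laminae.
A: Mean rate = 631.6 mm / 2180 years ≈ 0.290 mm per year.
For B, 0.290 mm/year × 3826 years = 1109.5 mm.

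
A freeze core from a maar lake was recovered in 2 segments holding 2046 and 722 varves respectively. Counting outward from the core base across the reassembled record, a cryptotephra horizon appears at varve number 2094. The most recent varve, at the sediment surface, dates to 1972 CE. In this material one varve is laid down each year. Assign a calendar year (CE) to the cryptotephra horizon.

1298 CE

Total varves = 2046 + 722 = 2768.
Between varve 2094 and the sediment surface there are 2768 − 2094 = 674 varves.
The varve at the sediment surface is 1972 CE, so the cryptotephra horizon dates to 1972 − 674 = 1298 CE.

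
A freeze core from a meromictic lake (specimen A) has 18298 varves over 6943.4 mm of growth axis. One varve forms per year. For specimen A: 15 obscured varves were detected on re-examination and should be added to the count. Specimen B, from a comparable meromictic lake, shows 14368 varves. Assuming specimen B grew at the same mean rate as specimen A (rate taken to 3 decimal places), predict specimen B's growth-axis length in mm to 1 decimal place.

5445.5 mm

Specimen A: true varve count = 18298 + 15 = 18313.
A: Mean rate = 6943.4 mm / 18313 years ≈ 0.379 mm/year.
B's length ≈ 0.379 × 14368 = 5445.5 mm.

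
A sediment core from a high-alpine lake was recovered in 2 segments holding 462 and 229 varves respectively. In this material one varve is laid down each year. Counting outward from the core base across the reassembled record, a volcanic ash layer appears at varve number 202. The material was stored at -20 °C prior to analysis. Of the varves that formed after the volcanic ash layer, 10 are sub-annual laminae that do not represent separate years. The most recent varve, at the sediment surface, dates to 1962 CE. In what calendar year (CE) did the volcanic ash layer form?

Total varves = 462 + 229 = 691.
691 − 202 = 489 varves lie beyond the volcanic ash layer toward the sediment surface.
489 − 10 false = 479 true varves after the volcanic ash layer.
The varve at the sediment surface is 1962 CE, so the volcanic ash layer dates to 1962 − 479 = 1483 CE.

1483 CE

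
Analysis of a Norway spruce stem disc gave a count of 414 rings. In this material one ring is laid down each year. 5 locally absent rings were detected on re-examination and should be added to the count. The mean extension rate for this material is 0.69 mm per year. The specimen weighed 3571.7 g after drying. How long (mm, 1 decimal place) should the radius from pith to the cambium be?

289.1 mm

After corrections the count is 414 + 5 = 419 rings.
Predicted length = 0.69 mm/year × 419 years = 289.1 mm.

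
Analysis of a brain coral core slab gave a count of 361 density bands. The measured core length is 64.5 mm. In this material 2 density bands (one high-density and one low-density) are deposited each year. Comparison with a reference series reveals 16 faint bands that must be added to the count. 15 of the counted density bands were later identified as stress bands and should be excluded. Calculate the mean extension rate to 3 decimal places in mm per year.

Adjusted count: 361 − 15 + 16 = 362 density bands.
Dividing by 2 density bands per year: 362 / 2 = 181 years.
Mean rate = 64.5 mm / 181 years ≈ 0.356 mm per year.

0.356 mm per year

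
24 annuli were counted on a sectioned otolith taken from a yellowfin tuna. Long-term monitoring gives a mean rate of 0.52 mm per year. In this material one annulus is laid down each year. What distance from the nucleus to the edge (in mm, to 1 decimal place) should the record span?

The record spans 24 years at 0.52 mm per year.
24 years at 0.52 mm/year gives 0.52 × 24 = 12.5 mm.

12.5 mm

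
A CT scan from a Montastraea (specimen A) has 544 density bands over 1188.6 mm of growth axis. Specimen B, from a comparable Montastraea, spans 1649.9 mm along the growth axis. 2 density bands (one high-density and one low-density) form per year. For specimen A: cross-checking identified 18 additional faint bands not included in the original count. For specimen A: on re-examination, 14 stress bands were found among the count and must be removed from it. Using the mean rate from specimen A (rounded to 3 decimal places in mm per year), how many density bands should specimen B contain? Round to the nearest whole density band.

761 density bands

Specimen A: true density band count = 544 − 14 + 18 = 548.
Specimen A: 548 density bands at 2 per year is 548 / 2 = 274 years.
A: Extension rate ≈ 1188.6 / 274 = 4.338 mm/year.
B spans 1649.9 / 4.338 = 380.34 years; at 2 density bands per year that is 380.34 × 2 ≈ 761 density bands.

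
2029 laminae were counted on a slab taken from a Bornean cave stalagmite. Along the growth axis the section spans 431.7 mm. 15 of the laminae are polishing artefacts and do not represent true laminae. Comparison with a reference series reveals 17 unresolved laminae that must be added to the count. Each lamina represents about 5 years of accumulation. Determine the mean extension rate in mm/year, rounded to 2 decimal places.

After corrections the count is 2029 − 15 + 17 = 2031 laminae.
2031 laminae at 5 years each span 2031 × 5 = 10155 years.
Extension rate ≈ 431.7 / 10155 = 0.04 mm/year.

0.04 mm/year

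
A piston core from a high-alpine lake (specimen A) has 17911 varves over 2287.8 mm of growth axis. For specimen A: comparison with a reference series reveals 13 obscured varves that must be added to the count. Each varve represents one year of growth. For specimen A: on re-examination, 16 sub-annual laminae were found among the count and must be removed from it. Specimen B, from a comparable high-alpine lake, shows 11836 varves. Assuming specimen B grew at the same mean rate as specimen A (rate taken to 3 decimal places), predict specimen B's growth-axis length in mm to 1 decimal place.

1515.0 mm

Specimen A: correcting the raw count gives 17911 − 16 + 13 = 17908 true varves.
A: Extension rate ≈ 2287.8 / 17908 = 0.128 mm per year.
Length of B = 0.128 × 11836 = 1515.0 mm.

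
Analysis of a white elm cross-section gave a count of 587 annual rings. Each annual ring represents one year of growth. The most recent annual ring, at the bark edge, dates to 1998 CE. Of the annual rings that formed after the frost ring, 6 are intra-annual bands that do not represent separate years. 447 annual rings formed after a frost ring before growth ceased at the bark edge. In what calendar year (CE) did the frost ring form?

There are 447 annual rings younger than the frost ring.
447 − 6 false = 441 true annual rings after the frost ring.
1998 − 441 = 1557 CE.

1557 CE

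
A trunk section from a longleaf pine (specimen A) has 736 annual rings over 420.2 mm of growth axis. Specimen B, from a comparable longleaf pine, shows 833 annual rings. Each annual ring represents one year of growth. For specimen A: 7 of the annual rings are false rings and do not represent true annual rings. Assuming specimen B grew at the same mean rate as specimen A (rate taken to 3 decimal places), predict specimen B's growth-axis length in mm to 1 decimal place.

479.8 mm

Specimen A: adjusted count: 736 − 7 = 729 annual rings.
A: Mean rate = 420.2 mm / 729 years ≈ 0.576 mm/yr.
B's length ≈ 0.576 × 833 = 479.8 mm.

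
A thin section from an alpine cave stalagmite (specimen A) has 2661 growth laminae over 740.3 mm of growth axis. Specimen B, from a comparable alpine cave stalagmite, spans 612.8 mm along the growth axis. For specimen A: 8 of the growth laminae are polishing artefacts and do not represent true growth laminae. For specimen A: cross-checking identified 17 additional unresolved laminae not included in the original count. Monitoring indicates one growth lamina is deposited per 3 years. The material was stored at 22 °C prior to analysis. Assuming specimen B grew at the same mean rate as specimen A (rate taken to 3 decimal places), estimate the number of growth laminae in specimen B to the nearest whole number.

2220 growth laminae

Specimen A: true growth lamina count = 2661 − 8 + 17 = 2670.
Specimen A: at 3 years per growth lamina, 2670 × 3 = 8010 years.
A: Extension rate ≈ 740.3 / 8010 = 0.092 mm/year.
For B, 612.8 / 0.092 = 6660.87 years; at 3 years per growth lamina that is 6660.87 / 3 ≈ 2220 growth laminae.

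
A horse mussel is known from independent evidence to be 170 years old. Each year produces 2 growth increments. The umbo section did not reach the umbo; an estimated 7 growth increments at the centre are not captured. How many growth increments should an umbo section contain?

Expected growth increments: 170 × 2 = 340.
Subtracting the 7 growth increments not captured gives 340 − 7 = 333 growth increments in the record.

333 growth increments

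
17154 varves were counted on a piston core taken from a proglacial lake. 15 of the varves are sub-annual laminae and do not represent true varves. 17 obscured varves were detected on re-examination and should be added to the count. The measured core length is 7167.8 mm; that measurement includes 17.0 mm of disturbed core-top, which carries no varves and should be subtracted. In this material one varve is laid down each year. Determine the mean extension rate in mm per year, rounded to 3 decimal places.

0.417 mm per year

True varve count = 17154 − 15 + 17 = 17156.
Removing the 17.0 mm offcut leaves 7167.8 − 17.0 = 7150.8 mm.
Mean rate = 7150.8 mm / 17156 years ≈ 0.417 mm per year.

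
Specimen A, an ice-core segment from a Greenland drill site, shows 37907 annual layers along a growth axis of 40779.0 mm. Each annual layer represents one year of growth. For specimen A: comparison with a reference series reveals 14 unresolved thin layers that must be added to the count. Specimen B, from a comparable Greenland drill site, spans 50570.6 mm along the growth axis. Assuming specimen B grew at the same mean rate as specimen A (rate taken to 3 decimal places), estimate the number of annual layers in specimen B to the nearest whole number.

Specimen A: true annual layer count = 37907 + 14 = 37921.
A: Extension rate ≈ 40779.0 / 37921 = 1.075 mm/year.
Specimen B: 50570.6 mm / 1.075 mm per year = 47042.42 years ≈ 47042 annual layers.

47042 annual layers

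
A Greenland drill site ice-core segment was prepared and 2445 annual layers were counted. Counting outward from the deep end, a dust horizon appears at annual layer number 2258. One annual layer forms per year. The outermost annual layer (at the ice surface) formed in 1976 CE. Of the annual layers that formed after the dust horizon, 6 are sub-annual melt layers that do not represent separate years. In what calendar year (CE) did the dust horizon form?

Between annual layer 2258 and the ice surface there are 2445 − 2258 = 187 annual layers.
Removing the 6 false annual layers leaves 187 − 6 = 181 true annual layers beyond the dust horizon.
Counting back 181 years from 1976 CE places the dust horizon in 1976 − 181 = 1795 CE.

1795 CE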